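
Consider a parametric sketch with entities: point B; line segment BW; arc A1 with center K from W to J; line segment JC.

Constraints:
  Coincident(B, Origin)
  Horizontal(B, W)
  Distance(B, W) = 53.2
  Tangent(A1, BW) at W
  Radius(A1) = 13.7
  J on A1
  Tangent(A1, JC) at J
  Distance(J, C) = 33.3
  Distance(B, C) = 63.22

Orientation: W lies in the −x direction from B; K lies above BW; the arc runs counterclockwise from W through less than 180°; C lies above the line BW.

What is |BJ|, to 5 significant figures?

42.096

Checks: B = (0.00, 0.00) ✓; |KJ| = 13.70 ✓; ∠(KJ, JC) = 90.00° ✓; |JC| = 33.30 ✓; |BC| = 63.22 ✓.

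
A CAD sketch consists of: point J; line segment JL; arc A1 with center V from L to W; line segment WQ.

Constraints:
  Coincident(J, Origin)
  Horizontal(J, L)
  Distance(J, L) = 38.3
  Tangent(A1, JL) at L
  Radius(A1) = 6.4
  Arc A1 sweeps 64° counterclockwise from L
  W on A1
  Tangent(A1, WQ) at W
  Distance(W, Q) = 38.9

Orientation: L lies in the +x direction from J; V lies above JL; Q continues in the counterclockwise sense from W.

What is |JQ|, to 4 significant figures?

72.25

J is at the origin; JL is horizontal with |JL| = 38.3 and L on the +x side, so L = (38.30, 0.000). A1 meets JL tangentially, so VL is at right angles to JL, so V = L + (0, 6.4) = (38.30, 6.400). On A1, L sits at bearing -90° from V; a 64° counterclockwise sweep puts W at bearing -26°, so W = V + 6.4·(cos -26°, sin -26°) = (44.05, 3.594). A1 meets WQ tangentially, so VW is at right angles to WQ, so WQ runs along (−sin -26°, cos -26°); with |WQ| = 38.9, Q = (61.10, 38.56). Then |JQ| = |Q − J| = 72.25.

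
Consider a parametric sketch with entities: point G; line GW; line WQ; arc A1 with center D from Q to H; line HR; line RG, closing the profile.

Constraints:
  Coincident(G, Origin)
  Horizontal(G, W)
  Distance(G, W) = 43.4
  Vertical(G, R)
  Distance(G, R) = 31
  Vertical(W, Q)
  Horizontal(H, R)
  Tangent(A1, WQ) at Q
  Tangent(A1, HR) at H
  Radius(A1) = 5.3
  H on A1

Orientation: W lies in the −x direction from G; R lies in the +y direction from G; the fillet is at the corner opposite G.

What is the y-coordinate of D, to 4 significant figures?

25.70

G is at the origin; G and W share the same y with |GW| = 43.4 and W on the −x side, so W = (-43.40, 0.000). G and R share the same x with |GR| = 31.0 and R on the +y side, so R = (0.000, 31.00). The virtual corner opposite G is at (-43.40, 31.00). Since A1 is tangent to WQ there, DQ ⟂ WQ and the tangent condition forces DH to be normal to HR, with radius 5.3, so the center D sits 5.3 in from both sides at D = (-38.10, 25.70). So D.y = 25.70.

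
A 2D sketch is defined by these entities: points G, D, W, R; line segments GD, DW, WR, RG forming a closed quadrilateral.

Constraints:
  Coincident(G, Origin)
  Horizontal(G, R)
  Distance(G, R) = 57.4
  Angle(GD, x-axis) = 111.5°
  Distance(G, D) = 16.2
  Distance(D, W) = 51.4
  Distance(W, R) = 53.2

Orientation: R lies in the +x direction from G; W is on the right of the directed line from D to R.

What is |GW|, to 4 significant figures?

35.22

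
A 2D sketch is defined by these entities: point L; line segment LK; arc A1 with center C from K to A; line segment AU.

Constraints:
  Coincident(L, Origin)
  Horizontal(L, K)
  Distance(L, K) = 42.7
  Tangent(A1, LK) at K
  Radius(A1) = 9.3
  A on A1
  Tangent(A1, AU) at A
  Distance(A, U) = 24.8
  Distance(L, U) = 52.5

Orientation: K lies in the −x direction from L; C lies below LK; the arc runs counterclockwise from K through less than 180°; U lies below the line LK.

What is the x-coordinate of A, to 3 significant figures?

-50.8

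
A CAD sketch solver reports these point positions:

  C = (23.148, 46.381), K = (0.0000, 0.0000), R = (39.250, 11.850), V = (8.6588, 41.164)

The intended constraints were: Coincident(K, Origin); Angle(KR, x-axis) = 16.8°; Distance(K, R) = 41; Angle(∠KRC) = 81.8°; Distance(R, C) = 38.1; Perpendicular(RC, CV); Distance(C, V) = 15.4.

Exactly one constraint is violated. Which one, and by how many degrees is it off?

Perpendicular(RC, CV) — off by 5.20°.

K = (0.00, 0.00) ✓; KR at 16.80° ✓; |KR| = 41.00 ✓; ∠KRC = 81.80° ✓; |RC| = 38.10 ✓; ∠(RC, CV) = 84.80° ✗; |CV| = 15.40 ✓.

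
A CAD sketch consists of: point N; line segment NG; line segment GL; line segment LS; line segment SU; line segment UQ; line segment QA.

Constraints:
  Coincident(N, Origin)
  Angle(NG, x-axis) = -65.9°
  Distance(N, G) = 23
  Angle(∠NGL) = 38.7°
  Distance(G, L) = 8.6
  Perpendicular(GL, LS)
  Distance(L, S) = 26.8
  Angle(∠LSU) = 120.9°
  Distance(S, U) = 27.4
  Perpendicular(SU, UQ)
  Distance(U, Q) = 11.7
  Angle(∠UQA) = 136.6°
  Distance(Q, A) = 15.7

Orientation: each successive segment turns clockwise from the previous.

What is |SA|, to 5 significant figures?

28.459

N is at the origin; NG runs at -65.9° with length 23.0, so G = (9.3916, -20.995). ∠NGL = 38.7° gives GL at 152.80° from the x-axis; with |GL| = 8.6, L = (1.7426, -17.064). GL ⟂ LS, so LS runs at 62.800°; with |LS| = 26.8, S = (13.993, 6.7722). ∠LSU = 120.9° gives SU at 3.7000° from the x-axis; with |SU| = 27.4, U = (41.336, 8.5404). The perpendicularity gives UQ at right angles to SU, so UQ runs at -86.300°; with |UQ| = 11.7, Q = (42.091, -3.1352). ∠UQA = 136.6° gives QA at -129.70° from the x-axis; with |QA| = 15.7, A = (32.062, -15.215). Then |SA| = |A − S| = 28.459.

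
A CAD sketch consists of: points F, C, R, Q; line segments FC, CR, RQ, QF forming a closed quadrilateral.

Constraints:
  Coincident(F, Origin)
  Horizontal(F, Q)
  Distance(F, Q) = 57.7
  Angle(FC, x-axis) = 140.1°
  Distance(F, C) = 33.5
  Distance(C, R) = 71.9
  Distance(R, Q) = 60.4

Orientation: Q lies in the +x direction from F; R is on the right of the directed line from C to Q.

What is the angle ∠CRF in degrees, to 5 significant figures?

14.733°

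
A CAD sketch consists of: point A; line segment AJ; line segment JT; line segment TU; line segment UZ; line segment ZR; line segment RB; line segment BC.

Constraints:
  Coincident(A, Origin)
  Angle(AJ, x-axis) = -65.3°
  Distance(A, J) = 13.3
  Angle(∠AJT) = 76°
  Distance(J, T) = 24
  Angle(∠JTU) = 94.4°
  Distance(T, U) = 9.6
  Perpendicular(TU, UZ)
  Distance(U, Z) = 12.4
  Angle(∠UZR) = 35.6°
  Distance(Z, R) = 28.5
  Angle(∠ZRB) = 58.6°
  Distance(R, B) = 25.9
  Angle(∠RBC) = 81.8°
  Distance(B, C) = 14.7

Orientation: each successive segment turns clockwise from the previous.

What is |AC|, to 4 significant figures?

20.77

A is at the origin; AJ runs at -65.3° with length 13.3, so J = (5.558, -12.08). ∠AJT = 76.0° gives JT at -169.3° from the x-axis; with |JT| = 24.0, T = (-18.03, -16.54). ∠JTU = 94.4° gives TU at 105.1° from the x-axis; with |TU| = 9.6, U = (-20.53, -7.271). TU is perpendicular to UZ, so UZ runs at 15.10°; with |UZ| = 12.4, Z = (-8.554, -4.040). ∠UZR = 35.6° gives ZR at -129.3° from the x-axis; with |ZR| = 28.5, R = (-26.61, -26.09). ∠ZRB = 58.6° gives RB at 109.3° from the x-axis; with |RB| = 25.9, B = (-35.17, -1.650). ∠RBC = 81.8° gives BC at 11.10° from the x-axis; with |BC| = 14.7, C = (-20.74, 1.180). Then |AC| = |C − A| = 20.77.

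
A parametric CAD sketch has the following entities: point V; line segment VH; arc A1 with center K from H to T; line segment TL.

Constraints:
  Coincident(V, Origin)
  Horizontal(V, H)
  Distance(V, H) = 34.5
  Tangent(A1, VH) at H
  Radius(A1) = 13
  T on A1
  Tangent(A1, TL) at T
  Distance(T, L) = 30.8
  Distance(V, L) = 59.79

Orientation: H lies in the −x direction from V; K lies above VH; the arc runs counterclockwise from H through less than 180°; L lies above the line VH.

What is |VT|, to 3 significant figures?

30.1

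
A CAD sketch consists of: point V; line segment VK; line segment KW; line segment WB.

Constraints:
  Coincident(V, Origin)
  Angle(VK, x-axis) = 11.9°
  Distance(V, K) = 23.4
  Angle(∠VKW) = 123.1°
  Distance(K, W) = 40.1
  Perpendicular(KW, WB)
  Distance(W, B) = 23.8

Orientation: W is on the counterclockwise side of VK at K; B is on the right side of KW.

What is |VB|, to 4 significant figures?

68.41

V is at the origin; VK runs at 11.9° with length 23.4, so K = 23.4·(cos 11.9°, sin 11.9°) = (22.90, 4.825). ∠VKW = 123.1°, so KW runs at 11.9° + (180° − 123.1°) = 68.80° from the x-axis; with |KW| = 40.1, W = K + 40.1·(cos 68.80°, sin 68.80°) = (37.40, 42.21). KW ⟂ WB; with |WB| = 23.8 on the right of KW, B = W + 23.8·(0.9323, -0.3616) = (59.59, 33.60). Then |VB| = |B − V| = 68.41.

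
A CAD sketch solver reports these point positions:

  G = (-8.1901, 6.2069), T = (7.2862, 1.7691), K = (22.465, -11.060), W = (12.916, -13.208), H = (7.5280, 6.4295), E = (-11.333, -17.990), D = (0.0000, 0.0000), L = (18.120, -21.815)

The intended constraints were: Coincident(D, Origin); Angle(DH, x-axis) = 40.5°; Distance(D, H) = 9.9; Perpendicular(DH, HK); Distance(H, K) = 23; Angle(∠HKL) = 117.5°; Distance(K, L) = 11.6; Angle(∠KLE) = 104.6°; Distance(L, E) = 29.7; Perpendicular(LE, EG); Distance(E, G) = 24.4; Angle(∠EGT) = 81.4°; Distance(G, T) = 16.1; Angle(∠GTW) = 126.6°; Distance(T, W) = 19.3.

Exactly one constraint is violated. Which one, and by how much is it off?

Distance(T, W) = 19.3 — off by 3.30.

D = (0.00, 0.00) ✓; DH at 40.50° ✓; |DH| = 9.900 ✓; ∠(DH, HK) = 90.00° ✓; |HK| = 23.00 ✓; ∠HKL = 117.5° ✓; |KL| = 11.60 ✓; ∠KLE = 104.6° ✓; |LE| = 29.70 ✓; ∠(LE, EG) = 90.00° ✓; |EG| = 24.40 ✓; ∠EGT = 81.40° ✓; |GT| = 16.10 ✓; ∠GTW = 126.6° ✓; |TW| = 16.00 ✗.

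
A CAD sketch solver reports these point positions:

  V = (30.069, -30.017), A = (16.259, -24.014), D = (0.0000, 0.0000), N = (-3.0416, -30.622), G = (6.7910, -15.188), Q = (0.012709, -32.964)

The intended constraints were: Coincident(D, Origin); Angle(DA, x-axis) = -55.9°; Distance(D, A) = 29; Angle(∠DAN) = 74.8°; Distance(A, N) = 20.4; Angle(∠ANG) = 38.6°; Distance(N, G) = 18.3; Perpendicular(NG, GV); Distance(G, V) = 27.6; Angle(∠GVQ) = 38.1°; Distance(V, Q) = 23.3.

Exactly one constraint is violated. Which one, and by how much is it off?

Distance(V, Q) = 23.3 — off by 6.90.

D = (0.00, 0.00) ✓; DA at -55.90° ✓; |DA| = 29.00 ✓; ∠DAN = 74.80° ✓; |AN| = 20.40 ✓; ∠ANG = 38.60° ✓; |NG| = 18.30 ✓; ∠(NG, GV) = 90.00° ✓; |GV| = 27.60 ✓; ∠GVQ = 38.10° ✓; |VQ| = 30.20 ✗.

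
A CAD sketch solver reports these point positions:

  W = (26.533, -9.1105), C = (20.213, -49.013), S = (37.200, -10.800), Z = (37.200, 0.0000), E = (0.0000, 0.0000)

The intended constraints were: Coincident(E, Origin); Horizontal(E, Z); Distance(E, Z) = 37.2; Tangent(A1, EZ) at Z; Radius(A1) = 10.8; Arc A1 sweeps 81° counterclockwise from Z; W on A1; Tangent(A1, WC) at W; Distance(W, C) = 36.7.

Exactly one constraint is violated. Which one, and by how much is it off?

Distance(W, C) = 36.7 — off by 3.70.

E = (0.00, 0.00) ✓; E.y = 0.00, Z.y = 0.00 ✓; |EZ| = 37.20 ✓; ∠(SZ, ZE) = 90.00° ✓; |SZ| = 10.80 ✓; bearing(S→W) − bearing(S→Z) = 81.00° ✓; |SW| = 10.80 ✓; ∠(SW, WC) = 90.00° ✓; |WC| = 40.40 ✗.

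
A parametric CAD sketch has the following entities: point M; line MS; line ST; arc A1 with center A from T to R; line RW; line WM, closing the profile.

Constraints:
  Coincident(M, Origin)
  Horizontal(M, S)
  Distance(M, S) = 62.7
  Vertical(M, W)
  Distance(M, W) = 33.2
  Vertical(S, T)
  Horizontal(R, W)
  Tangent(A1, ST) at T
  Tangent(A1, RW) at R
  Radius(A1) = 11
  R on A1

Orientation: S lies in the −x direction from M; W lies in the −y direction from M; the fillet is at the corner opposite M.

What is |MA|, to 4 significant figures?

56.26

M and W share the same x with |MW| = 33.2 and W on the −y side, so W = (0.000, -33.20). The virtual corner opposite M is at (-62.70, -33.20). The tangent condition forces AT to be normal to ST and since A1 is tangent to RW there, AR ⟂ RW, with radius 11.0, so the center A sits 11.0 in from both sides at A = (-51.70, -22.20). Then |MA| = |A − M| = 56.26.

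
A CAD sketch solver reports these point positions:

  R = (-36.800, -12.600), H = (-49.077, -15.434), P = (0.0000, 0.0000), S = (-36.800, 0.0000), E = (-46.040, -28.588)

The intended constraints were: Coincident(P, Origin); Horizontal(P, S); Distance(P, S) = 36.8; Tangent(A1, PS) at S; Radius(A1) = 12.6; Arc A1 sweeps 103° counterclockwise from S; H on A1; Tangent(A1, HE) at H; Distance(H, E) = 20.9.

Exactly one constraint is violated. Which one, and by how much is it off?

Distance(H, E) = 20.9 — off by 7.40.

P = (0.00, 0.00) ✓; P.y = 0.00, S.y = 0.00 ✓; |PS| = 36.80 ✓; ∠(RS, SP) = 90.00° ✓; |RS| = 12.60 ✓; bearing(R→H) − bearing(R→S) = 103.0° ✓; |RH| = 12.60 ✓; ∠(RH, HE) = 90.00° ✓; |HE| = 13.50 ✗.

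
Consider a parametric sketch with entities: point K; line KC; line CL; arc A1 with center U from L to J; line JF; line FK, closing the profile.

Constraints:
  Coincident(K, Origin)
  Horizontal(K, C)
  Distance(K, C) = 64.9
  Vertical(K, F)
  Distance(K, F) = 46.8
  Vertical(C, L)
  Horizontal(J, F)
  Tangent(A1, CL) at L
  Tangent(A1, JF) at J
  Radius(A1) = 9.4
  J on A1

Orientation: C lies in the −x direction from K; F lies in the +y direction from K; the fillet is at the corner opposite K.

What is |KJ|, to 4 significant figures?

72.60

K is at the origin; KC is horizontal with |KC| = 64.9 and C on the −x side, so C = (-64.90, 0.000). KF is vertical with |KF| = 46.8 and F on the +y side, so F = (0.000, 46.80). The virtual corner opposite K is at (-64.90, 46.80). Tangency of A1 to CL means the radius UL is perpendicular to CL and A1 meets JF tangentially, so UJ is at right angles to JF, with radius 9.4, so the center U sits 9.4 in from both sides at U = (-55.50, 37.40). That places the tangent points at L = (-64.90, 37.40) on CL and J = (-55.50, 46.80) on JF. Then |KJ| = |J − K| = 72.60.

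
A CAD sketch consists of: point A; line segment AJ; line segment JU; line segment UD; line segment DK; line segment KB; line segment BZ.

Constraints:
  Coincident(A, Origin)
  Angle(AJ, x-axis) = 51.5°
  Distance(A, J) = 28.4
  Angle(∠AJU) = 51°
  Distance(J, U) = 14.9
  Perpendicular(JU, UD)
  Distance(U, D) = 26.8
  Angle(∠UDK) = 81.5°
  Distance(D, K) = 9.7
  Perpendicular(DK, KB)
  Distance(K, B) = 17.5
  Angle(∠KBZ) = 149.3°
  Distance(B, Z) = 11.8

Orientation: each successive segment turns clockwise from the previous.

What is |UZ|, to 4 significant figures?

1.176

A is at the origin; AJ runs at 51.5° with length 28.4, so J = (17.68, 22.23). ∠AJU = 51.0° gives JU at -77.50° from the x-axis; with |JU| = 14.9, U = (20.90, 7.679). JU is perpendicular to UD, so UD runs at -167.5°; with |UD| = 26.8, D = (-5.260, 1.879). ∠UDK = 81.5° gives DK at 94.00° from the x-axis; with |DK| = 9.7, K = (-5.937, 11.56). The perpendicularity gives KB at right angles to DK, so KB runs at 4.000°; with |KB| = 17.5, B = (11.52, 12.78). ∠KBZ = 149.3° gives BZ at -26.70° from the x-axis; with |BZ| = 11.8, Z = (22.06, 7.474). Then |UZ| = |Z − U| = 1.176.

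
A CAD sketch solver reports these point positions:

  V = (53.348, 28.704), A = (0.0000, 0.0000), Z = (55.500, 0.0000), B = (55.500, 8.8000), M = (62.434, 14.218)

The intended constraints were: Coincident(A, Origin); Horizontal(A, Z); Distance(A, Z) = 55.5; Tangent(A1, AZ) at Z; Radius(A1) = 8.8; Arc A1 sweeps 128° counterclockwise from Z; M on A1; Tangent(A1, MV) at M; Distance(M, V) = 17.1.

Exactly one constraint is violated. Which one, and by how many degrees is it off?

Tangent(A1, MV) at M — off by 5.91°.

A = (0.00, 0.00) ✓; A.y = 0.00, Z.y = 0.00 ✓; |AZ| = 55.50 ✓; ∠(BZ, ZA) = 90.00° ✓; |BZ| = 8.800 ✓; bearing(B→M) − bearing(B→Z) = 128.0° ✓; |BM| = 8.800 ✓; ∠(BM, MV) = 95.91° ✗; |MV| = 17.10 ✓.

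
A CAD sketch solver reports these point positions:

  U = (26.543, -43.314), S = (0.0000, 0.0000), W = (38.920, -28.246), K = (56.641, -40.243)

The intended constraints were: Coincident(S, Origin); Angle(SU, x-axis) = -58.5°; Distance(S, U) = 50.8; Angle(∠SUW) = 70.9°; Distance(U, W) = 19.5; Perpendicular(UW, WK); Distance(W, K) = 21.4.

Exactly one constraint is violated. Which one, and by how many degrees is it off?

Perpendicular(UW, WK) — off by 5.30°.

S = (0.00, 0.00) ✓; SU at -58.50° ✓; |SU| = 50.80 ✓; ∠SUW = 70.90° ✓; |UW| = 19.50 ✓; ∠(UW, WK) = 84.70° ✗; |WK| = 21.40 ✓.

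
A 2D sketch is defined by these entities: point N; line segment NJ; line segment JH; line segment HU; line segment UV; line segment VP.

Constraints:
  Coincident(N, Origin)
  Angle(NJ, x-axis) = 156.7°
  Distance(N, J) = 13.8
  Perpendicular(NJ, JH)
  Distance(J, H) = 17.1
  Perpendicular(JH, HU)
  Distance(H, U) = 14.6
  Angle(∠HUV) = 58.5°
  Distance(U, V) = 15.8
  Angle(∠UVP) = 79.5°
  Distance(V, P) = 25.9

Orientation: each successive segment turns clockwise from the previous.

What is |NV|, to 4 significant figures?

8.291

N is at the origin; NJ runs at 156.7° with length 13.8, so J = (-12.67, 5.459). The perpendicularity gives JH at right angles to NJ, so JH runs at 66.70°; with |JH| = 17.1, H = (-5.911, 21.16). JH is perpendicular to HU, so HU runs at -23.30°; with |HU| = 14.6, U = (7.499, 15.39). ∠HUV = 58.5° gives UV at -144.8° from the x-axis; with |UV| = 15.8, V = (-5.412, 6.281). Then |NV| = |V − N| = 8.291.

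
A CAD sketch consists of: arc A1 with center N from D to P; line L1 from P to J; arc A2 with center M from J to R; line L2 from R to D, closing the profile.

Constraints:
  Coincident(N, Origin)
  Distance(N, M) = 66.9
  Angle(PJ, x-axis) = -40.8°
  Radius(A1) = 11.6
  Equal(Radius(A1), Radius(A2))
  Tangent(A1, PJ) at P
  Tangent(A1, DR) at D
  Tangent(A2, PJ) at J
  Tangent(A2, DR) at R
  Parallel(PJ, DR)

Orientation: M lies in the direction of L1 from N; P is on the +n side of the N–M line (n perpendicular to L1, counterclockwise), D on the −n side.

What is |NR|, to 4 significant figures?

67.90

Tangency of A1 to both parallel lines with radius 11.6 puts P and D at N ± 11.6·n: P = (7.580, 8.781), D = (-7.580, -8.781). Equal radii place J and R the same way about M: J = M + 11.6·n = (58.22, -34.93), R = M − 11.6·n = (43.06, -52.49). Then |NR| = |R − N| = 67.90.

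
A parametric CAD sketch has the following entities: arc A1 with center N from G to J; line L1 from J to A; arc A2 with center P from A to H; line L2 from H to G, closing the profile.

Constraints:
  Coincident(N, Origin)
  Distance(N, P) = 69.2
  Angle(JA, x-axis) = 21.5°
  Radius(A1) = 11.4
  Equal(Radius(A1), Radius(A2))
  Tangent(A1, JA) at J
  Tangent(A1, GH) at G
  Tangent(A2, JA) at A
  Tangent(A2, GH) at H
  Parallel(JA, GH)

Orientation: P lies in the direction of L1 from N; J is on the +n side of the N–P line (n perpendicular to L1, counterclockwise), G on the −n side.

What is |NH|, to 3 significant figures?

70.1

The slot axis is L1's direction at 21.5°, so u = (cos 21.5°, sin 21.5°) = (0.930, 0.367) and n = (−sin 21.5°, cos 21.5°) = (-0.367, 0.930). N is at the origin and P lies 69.2 along u from N, so P = 69.2·u = (64.4, 25.4). Tangency of A1 to both parallel lines with radius 11.4 puts J and G at N ± 11.4·n: J = (-4.18, 10.6), G = (4.18, -10.6). Equal radii place A and H the same way about P: A = P + 11.4·n = (60.2, 36.0), H = P − 11.4·n = (68.6, 14.8). Then |NH| = |H − N| = 70.1.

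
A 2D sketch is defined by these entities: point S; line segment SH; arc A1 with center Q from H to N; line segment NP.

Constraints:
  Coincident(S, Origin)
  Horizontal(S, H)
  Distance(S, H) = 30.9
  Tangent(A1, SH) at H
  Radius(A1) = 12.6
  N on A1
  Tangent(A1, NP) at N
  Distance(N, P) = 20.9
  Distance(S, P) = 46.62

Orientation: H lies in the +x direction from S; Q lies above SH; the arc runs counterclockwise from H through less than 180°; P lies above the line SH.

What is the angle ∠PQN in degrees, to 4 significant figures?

58.92°

Checks: |QN| = 12.60 ✓; ∠(QN, NP) = 90.00° ✓; |NP| = 20.90 ✓; |SP| = 46.62 ✓.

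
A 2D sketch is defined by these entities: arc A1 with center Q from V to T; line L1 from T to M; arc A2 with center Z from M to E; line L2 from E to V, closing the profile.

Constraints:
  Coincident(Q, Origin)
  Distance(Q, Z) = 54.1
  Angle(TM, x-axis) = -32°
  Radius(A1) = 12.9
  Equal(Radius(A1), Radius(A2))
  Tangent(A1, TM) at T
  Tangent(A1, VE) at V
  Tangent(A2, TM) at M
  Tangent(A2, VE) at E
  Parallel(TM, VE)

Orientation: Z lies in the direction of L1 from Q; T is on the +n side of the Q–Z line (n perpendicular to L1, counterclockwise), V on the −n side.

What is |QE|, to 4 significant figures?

55.62

The slot axis is L1's direction at -32.0°, so u = (cos -32.0°, sin -32.0°) = (0.8480, -0.5299) and n = (−sin -32.0°, cos -32.0°) = (0.5299, 0.8480). Q is at the origin and Z lies 54.1 along u from Q, so Z = 54.1·u = (45.88, -28.67). Tangency of A1 to both parallel lines with radius 12.9 puts T and V at Q ± 12.9·n: T = (6.836, 10.94), V = (-6.836, -10.94). Equal radii place M and E the same way about Z: M = Z + 12.9·n = (52.72, -17.73), E = Z − 12.9·n = (39.04, -39.61). Then |QE| = |E − Q| = 55.62.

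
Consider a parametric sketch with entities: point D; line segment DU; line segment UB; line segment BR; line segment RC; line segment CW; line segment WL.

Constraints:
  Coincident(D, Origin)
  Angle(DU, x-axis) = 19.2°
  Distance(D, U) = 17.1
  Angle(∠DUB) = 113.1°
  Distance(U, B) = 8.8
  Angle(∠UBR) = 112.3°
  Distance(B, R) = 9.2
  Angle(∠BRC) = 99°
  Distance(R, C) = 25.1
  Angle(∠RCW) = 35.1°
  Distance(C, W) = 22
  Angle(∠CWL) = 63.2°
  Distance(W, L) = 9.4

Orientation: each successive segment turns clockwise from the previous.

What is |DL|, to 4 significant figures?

14.24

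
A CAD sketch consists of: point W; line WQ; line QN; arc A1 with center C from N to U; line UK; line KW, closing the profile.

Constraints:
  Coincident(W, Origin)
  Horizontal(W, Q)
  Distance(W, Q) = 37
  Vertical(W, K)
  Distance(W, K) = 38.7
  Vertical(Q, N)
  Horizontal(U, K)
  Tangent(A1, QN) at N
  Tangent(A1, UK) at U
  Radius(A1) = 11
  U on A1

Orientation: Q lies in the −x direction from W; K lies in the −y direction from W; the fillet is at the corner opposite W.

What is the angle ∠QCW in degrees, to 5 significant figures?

64.845°

W is at the origin; W and Q share the same y with |WQ| = 37.0 and Q on the −x side, so Q = (-37.000, 0.0000). WK is vertical with |WK| = 38.7 and K on the −y side, so K = (0.0000, -38.700). The virtual corner opposite W is at (-37.000, -38.700). Tangency of A1 to QN means the radius CN is perpendicular to QN and since A1 is tangent to UK there, CU ⟂ UK, with radius 11.0, so the center C sits 11.0 in from both sides at C = (-26.000, -27.700). Then cos ∠QCW = CQ·CW / (|CQ||CW|), giving 64.845°.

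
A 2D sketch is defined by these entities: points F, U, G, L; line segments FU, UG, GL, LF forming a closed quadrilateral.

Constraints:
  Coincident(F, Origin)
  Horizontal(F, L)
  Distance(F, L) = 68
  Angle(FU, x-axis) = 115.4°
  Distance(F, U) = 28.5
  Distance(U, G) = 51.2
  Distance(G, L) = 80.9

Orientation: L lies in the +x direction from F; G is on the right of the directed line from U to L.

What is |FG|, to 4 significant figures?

26.84

Checks: |UG| = 51.20 ✓; |GL| = 80.90 ✓.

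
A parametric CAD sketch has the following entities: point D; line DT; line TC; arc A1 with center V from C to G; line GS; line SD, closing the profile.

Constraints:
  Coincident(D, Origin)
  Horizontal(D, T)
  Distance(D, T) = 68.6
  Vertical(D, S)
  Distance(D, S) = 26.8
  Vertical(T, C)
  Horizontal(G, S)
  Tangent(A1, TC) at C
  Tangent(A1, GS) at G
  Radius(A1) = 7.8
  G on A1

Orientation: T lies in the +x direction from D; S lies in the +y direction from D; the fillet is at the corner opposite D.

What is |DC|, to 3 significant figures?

71.2

The virtual corner opposite D is at (68.6, 26.8). Tangency of A1 to TC means the radius VC is perpendicular to TC and tangency of A1 to GS means the radius VG is perpendicular to GS, with radius 7.8, so the center V sits 7.8 in from both sides at V = (60.8, 19.0). That places the tangent points at C = (68.6, 19.0) on TC and G = (60.8, 26.8) on GS. Then |DC| = |C − D| = 71.2.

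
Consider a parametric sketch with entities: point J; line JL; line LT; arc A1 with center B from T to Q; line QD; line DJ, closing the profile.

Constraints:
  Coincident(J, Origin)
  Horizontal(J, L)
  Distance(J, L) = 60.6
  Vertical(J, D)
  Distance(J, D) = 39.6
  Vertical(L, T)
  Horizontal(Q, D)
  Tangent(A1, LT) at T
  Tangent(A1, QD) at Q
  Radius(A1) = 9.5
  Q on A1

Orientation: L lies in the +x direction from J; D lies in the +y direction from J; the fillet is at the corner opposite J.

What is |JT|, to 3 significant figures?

67.7

J is at the origin; J and L share the same y with |JL| = 60.6 and L on the +x side, so L = (60.6, 0.00). J and D share the same x with |JD| = 39.6 and D on the +y side, so D = (0.00, 39.6). The virtual corner opposite J is at (60.6, 39.6). Since A1 is tangent to LT there, BT ⟂ LT and since A1 is tangent to QD there, BQ ⟂ QD, with radius 9.5, so the center B sits 9.5 in from both sides at B = (51.1, 30.1). That places the tangent points at T = (60.6, 30.1) on LT and Q = (51.1, 39.6) on QD. Then |JT| = |T − J| = 67.7.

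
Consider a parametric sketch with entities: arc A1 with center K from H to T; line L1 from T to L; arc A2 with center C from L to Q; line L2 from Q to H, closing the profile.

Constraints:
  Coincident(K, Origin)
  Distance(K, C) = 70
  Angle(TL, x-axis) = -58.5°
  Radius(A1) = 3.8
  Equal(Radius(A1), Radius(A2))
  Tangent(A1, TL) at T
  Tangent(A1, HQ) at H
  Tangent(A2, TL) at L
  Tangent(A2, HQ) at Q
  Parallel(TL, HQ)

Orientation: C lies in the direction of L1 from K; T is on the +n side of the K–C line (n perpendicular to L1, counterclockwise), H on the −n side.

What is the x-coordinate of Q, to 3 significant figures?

33.3

Tangency of A1 to both parallel lines with radius 3.8 puts T and H at K ± 3.8·n: T = (3.24, 1.99), H = (-3.24, -1.99). Equal radii place L and Q the same way about C: L = C + 3.8·n = (39.8, -57.7), Q = C − 3.8·n = (33.3, -61.7). So Q.x = 33.3.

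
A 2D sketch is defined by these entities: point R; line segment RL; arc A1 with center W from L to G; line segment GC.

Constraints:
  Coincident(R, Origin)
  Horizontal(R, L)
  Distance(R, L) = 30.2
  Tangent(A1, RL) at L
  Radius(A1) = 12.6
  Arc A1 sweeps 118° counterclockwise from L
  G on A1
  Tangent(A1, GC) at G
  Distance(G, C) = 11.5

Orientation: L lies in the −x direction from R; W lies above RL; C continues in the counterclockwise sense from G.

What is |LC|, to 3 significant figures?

29.2

R is at the origin; R and L share the same y with |RL| = 30.2 and L on the −x side, so L = (-30.2, 0.00). Tangency of A1 to RL means the radius WL is perpendicular to RL, so W = L + (0, 12.6) = (-30.2, 12.6). On A1, L sits at bearing -90° from W; a 118° counterclockwise sweep puts G at bearing 28°, so G = W + 12.6·(cos 28°, sin 28°) = (-19.1, 18.5). A1 meets GC tangentially, so WG is at right angles to GC, so GC runs along (−sin 28°, cos 28°); with |GC| = 11.5, C = (-24.5, 28.7). Then |LC| = |C − L| = 29.2.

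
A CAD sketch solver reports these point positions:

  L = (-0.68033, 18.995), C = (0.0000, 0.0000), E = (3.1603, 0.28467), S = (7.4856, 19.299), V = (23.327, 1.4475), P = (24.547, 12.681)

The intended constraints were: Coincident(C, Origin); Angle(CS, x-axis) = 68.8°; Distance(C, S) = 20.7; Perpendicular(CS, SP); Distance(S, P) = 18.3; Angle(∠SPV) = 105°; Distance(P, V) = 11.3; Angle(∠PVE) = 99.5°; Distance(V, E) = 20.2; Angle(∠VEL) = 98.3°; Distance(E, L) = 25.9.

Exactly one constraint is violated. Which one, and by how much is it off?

Distance(E, L) = 25.9 — off by 6.80.

C = (0.00, 0.00) ✓; CS at 68.80° ✓; |CS| = 20.70 ✓; ∠(CS, SP) = 90.00° ✓; |SP| = 18.30 ✓; ∠SPV = 105.0° ✓; |PV| = 11.30 ✓; ∠PVE = 99.50° ✓; |VE| = 20.20 ✓; ∠VEL = 98.30° ✓; |EL| = 19.10 ✗.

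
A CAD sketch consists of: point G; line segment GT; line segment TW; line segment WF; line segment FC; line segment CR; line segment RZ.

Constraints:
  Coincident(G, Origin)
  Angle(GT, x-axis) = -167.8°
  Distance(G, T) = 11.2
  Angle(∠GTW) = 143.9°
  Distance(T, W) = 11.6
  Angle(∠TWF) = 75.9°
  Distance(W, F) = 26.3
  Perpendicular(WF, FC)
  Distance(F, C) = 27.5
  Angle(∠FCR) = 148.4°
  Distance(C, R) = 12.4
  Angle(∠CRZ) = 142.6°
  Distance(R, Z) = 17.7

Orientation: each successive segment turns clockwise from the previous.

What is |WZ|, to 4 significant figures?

44.53

∠FCR = 148.4° gives CR at -69.60° from the x-axis; with |CR| = 12.4, R = (20.63, -5.495). ∠CRZ = 142.6° gives RZ at -107.0° from the x-axis; with |RZ| = 17.7, Z = (15.46, -22.42). Then |WZ| = |Z − W| = 44.53.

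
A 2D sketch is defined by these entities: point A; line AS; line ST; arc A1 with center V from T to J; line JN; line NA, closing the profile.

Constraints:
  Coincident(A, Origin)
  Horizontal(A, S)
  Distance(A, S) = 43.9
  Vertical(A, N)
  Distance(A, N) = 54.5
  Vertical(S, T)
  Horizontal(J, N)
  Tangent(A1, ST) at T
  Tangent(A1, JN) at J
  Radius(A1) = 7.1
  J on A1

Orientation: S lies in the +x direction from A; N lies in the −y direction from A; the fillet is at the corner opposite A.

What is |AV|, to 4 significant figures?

60.01

A is at the origin; A and S share the same y with |AS| = 43.9 and S on the +x side, so S = (43.90, 0.000). A and N share the same x with |AN| = 54.5 and N on the −y side, so N = (0.000, -54.50). The virtual corner opposite A is at (43.90, -54.50). The tangent condition forces VT to be normal to ST and A1 meets JN tangentially, so VJ is at right angles to JN, with radius 7.1, so the center V sits 7.1 in from both sides at V = (36.80, -47.40). Then |AV| = |V − A| = 60.01.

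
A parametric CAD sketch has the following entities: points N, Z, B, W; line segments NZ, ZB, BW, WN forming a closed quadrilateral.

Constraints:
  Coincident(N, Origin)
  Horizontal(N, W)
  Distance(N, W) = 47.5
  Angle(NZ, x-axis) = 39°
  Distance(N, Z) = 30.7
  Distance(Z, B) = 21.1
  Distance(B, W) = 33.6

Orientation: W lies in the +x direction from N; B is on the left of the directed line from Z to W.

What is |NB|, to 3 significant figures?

51.8

Checks: |ZB| = 21.10 ✓; |BW| = 33.60 ✓.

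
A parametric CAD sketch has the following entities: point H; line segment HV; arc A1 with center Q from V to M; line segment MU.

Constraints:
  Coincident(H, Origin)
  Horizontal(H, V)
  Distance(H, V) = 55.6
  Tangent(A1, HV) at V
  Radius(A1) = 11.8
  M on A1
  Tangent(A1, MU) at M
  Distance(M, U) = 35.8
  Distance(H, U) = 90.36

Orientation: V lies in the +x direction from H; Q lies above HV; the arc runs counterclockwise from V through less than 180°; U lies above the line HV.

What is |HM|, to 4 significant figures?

66.66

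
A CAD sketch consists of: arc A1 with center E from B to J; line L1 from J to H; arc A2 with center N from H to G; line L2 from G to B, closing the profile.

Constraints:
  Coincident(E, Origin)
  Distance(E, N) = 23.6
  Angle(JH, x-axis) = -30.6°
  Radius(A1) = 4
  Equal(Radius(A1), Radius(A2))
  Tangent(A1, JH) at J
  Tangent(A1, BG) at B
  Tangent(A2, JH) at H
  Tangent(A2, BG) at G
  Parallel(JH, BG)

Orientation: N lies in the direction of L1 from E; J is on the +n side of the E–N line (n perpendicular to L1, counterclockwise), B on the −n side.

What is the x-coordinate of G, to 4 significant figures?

18.28

The slot axis is L1's direction at -30.6°, so u = (cos -30.6°, sin -30.6°) = (0.8607, -0.5090) and n = (−sin -30.6°, cos -30.6°) = (0.5090, 0.8607). E is at the origin and N lies 23.6 along u from E, so N = 23.6·u = (20.31, -12.01). Tangency of A1 to both parallel lines with radius 4.0 puts J and B at E ± 4.0·n: J = (2.036, 3.443), B = (-2.036, -3.443). Equal radii place H and G the same way about N: H = N + 4.0·n = (22.35, -8.570), G = N − 4.0·n = (18.28, -15.46). So G.x = 18.28.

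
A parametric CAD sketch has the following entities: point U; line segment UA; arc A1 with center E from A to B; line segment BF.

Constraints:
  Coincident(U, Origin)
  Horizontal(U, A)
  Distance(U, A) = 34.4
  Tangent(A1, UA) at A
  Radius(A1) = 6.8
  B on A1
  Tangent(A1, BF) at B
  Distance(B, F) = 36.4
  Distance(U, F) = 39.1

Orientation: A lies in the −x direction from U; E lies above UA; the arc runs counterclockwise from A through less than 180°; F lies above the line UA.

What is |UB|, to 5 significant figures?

28.508

Checks: |EB| = 6.800 ✓; ∠(EB, BF) = 90.00° ✓; |BF| = 36.40 ✓; |UF| = 39.10 ✓.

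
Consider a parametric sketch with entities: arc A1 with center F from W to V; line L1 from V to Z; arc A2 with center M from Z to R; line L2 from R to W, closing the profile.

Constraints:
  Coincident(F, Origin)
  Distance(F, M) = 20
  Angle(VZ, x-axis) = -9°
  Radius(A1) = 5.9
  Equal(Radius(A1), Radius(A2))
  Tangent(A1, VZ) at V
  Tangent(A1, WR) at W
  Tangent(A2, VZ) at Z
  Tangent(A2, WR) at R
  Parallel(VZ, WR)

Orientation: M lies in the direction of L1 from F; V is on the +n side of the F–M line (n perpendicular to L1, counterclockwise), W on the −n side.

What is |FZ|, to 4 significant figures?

20.85

The slot axis is L1's direction at -9.0°, so u = (cos -9.0°, sin -9.0°) = (0.9877, -0.1564) and n = (−sin -9.0°, cos -9.0°) = (0.1564, 0.9877). F is at the origin and M lies 20.0 along u from F, so M = 20.0·u = (19.75, -3.129). Tangency of A1 to both parallel lines with radius 5.9 puts V and W at F ± 5.9·n: V = (0.9230, 5.827), W = (-0.9230, -5.827). Equal radii place Z and R the same way about M: Z = M + 5.9·n = (20.68, 2.699), R = M − 5.9·n = (18.83, -8.956). Then |FZ| = |Z − F| = 20.85.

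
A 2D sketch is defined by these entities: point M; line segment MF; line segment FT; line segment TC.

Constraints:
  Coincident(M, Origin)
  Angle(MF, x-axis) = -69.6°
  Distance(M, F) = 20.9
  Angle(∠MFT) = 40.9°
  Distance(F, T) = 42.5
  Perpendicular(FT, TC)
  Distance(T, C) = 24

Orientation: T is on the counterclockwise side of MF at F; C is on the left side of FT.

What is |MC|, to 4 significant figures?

28.63

M is at the origin; MF runs at -69.6° with length 20.9, so F = 20.9·(cos -69.6°, sin -69.6°) = (7.285, -19.59). ∠MFT = 40.9°, so FT runs at -69.6° + (180° − 40.9°) = 69.50° from the x-axis; with |FT| = 42.5, T = F + 42.5·(cos 69.50°, sin 69.50°) = (22.17, 20.22). The perpendicularity gives TC at right angles to FT; with |TC| = 24.0 on the left of FT, C = T + 24.0·(-0.9367, 0.3502) = (-0.3112, 28.62). Then |MC| = |C − M| = 28.63.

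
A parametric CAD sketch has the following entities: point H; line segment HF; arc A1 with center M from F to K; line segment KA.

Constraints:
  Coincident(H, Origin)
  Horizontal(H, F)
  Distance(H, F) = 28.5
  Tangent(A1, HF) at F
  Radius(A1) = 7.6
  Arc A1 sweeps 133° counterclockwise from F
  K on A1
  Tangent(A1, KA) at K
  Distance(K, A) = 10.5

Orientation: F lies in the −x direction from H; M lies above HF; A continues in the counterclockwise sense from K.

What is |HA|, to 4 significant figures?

36.40

H is at the origin; H and F share the same y with |HF| = 28.5 and F on the −x side, so F = (-28.50, 0.000). A1 meets HF tangentially, so MF is at right angles to HF, so M = F + (0, 7.6) = (-28.50, 7.600). On A1, F sits at bearing -90° from M; a 133° counterclockwise sweep puts K at bearing 43°, so K = M + 7.6·(cos 43°, sin 43°) = (-22.94, 12.78). The tangent condition forces MK to be normal to KA, so KA runs along (−sin 43°, cos 43°); with |KA| = 10.5, A = (-30.10, 20.46). Then |HA| = |A − H| = 36.40.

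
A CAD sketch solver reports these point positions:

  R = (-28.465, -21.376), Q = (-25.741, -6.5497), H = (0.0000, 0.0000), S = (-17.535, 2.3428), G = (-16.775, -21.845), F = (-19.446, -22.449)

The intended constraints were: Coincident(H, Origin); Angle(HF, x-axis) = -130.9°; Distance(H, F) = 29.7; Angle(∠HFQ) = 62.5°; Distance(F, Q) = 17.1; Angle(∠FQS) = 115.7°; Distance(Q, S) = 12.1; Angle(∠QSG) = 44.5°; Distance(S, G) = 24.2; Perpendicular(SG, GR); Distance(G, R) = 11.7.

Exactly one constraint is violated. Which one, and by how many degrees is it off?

Perpendicular(SG, GR) — off by 4.10°.

H = (0.00, 0.00) ✓; HF at -130.9° ✓; |HF| = 29.70 ✓; ∠HFQ = 62.50° ✓; |FQ| = 17.10 ✓; ∠FQS = 115.7° ✓; |QS| = 12.10 ✓; ∠QSG = 44.50° ✓; |SG| = 24.20 ✓; ∠(SG, GR) = 94.10° ✗; |GR| = 11.70 ✓.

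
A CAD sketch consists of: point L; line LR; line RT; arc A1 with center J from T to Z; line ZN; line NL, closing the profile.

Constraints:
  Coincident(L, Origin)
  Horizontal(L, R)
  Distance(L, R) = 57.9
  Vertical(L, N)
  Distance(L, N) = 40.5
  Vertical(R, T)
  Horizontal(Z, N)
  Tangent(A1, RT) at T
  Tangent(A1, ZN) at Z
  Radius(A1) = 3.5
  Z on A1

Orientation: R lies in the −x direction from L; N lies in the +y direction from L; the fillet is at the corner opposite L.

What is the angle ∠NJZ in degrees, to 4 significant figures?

86.32°

The virtual corner opposite L is at (-57.90, 40.50). Tangency of A1 to RT means the radius JT is perpendicular to RT and since A1 is tangent to ZN there, JZ ⟂ ZN, with radius 3.5, so the center J sits 3.5 in from both sides at J = (-54.40, 37.00). That places the tangent points at T = (-57.90, 37.00) on RT and Z = (-54.40, 40.50) on ZN. Then cos ∠NJZ = JN·JZ / (|JN||JZ|), giving 86.32°.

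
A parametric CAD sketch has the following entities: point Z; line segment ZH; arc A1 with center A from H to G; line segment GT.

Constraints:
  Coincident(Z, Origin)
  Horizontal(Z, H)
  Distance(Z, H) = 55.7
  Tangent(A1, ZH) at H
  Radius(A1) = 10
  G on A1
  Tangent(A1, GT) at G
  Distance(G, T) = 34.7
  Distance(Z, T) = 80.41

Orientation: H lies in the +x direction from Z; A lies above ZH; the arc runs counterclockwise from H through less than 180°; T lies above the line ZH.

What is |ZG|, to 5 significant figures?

66.387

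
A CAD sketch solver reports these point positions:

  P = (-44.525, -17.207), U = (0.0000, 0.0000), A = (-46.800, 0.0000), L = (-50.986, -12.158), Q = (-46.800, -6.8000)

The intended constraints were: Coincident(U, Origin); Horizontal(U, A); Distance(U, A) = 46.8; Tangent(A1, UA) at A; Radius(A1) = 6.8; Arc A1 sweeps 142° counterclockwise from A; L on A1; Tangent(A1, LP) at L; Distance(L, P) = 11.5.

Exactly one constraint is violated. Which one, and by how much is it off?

Distance(L, P) = 11.5 — off by 3.30.

U = (0.00, 0.00) ✓; U.y = 0.00, A.y = 0.00 ✓; |UA| = 46.80 ✓; ∠(QA, AU) = 90.00° ✓; |QA| = 6.800 ✓; bearing(Q→L) − bearing(Q→A) = 142.0° ✓; |QL| = 6.799 ✓; ∠(QL, LP) = 90.01° ✓; |LP| = 8.200 ✗.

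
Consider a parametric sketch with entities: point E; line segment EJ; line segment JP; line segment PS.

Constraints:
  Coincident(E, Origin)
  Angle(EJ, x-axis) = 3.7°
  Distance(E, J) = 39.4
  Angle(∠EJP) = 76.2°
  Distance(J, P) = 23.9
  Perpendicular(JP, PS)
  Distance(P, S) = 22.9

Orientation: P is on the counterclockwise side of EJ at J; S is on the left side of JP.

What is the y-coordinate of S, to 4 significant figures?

18.45

E is at the origin; EJ runs at 3.7° with length 39.4, so J = 39.4·(cos 3.7°, sin 3.7°) = (39.32, 2.543). ∠EJP = 76.2°, so JP runs at 3.7° + (180° − 76.2°) = 107.5° from the x-axis; with |JP| = 23.9, P = J + 23.9·(cos 107.5°, sin 107.5°) = (32.13, 25.34). JP is perpendicular to PS; with |PS| = 22.9 on the left of JP, S = P + 22.9·(-0.9537, -0.3007) = (10.29, 18.45). So S.y = 18.45.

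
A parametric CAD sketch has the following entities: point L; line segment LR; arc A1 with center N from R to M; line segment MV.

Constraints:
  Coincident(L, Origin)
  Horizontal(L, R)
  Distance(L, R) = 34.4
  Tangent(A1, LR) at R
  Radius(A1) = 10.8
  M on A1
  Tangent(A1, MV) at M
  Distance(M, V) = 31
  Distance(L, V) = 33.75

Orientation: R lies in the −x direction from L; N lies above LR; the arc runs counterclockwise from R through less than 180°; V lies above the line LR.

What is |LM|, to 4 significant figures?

25.61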